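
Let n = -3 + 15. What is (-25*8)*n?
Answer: -2400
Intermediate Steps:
n = 12
(-25*8)*n = -25*8*12 = -200*12 = -2400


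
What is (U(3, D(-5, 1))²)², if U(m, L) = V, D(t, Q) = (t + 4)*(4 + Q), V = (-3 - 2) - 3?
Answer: 4096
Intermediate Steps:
V = -8 (V = -5 - 3 = -8)
D(t, Q) = (4 + Q)*(4 + t) (D(t, Q) = (4 + t)*(4 + Q) = (4 + Q)*(4 + t))
U(m, L) = -8
(U(3, D(-5, 1))²)² = ((-8)²)² = 64² = 4096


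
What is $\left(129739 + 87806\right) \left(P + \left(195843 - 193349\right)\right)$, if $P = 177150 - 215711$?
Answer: $-7846195515$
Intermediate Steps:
$P = -38561$
$\left(129739 + 87806\right) \left(P + \left(195843 - 193349\right)\right) = \left(129739 + 87806\right) \left(-38561 + \left(195843 - 193349\right)\right) = 217545 \left(-38561 + 2494\right) = 217545 \left(-36067\right) = -7846195515$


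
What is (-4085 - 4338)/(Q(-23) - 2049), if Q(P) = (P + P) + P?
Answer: 8423/2118 ≈ 3.9769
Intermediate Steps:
Q(P) = 3*P (Q(P) = 2*P + P = 3*P)
(-4085 - 4338)/(Q(-23) - 2049) = (-4085 - 4338)/(3*(-23) - 2049) = -8423/(-69 - 2049) = -8423/(-2118) = -8423*(-1/2118) = 8423/2118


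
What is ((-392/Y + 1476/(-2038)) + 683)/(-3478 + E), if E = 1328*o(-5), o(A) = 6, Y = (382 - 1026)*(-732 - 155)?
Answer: 14183556573/93340899310 ≈ 0.15195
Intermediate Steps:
Y = 571228 (Y = -644*(-887) = 571228)
E = 7968 (E = 1328*6 = 7968)
((-392/Y + 1476/(-2038)) + 683)/(-3478 + E) = ((-392/571228 + 1476/(-2038)) + 683)/(-3478 + 7968) = ((-392*1/571228 + 1476*(-1/2038)) + 683)/4490 = ((-14/20401 - 738/1019) + 683)*(1/4490) = (-15070204/20788619 + 683)*(1/4490) = (14183556573/20788619)*(1/4490) = 14183556573/93340899310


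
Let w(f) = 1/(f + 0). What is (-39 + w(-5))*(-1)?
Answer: 196/5 ≈ 39.200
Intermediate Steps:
w(f) = 1/f
(-39 + w(-5))*(-1) = (-39 + 1/(-5))*(-1) = (-39 - 1/5)*(-1) = -196/5*(-1) = 196/5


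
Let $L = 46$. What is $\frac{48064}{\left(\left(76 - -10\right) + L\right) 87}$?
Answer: $\frac{12016}{2871} \approx 4.1853$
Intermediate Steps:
$\frac{48064}{\left(\left(76 - -10\right) + L\right) 87} = \frac{48064}{\left(\left(76 - -10\right) + 46\right) 87} = \frac{48064}{\left(\left(76 + 10\right) + 46\right) 87} = \frac{48064}{\left(86 + 46\right) 87} = \frac{48064}{132 \cdot 87} = \frac{48064}{11484} = 48064 \cdot \frac{1}{11484} = \frac{12016}{2871}$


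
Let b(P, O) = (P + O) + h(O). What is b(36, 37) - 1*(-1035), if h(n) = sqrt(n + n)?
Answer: 1108 + sqrt(74) ≈ 1116.6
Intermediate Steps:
h(n) = sqrt(2)*sqrt(n) (h(n) = sqrt(2*n) = sqrt(2)*sqrt(n))
b(P, O) = O + P + sqrt(2)*sqrt(O) (b(P, O) = (P + O) + sqrt(2)*sqrt(O) = (O + P) + sqrt(2)*sqrt(O) = O + P + sqrt(2)*sqrt(O))
b(36, 37) - 1*(-1035) = (37 + 36 + sqrt(2)*sqrt(37)) - 1*(-1035) = (37 + 36 + sqrt(74)) + 1035 = (73 + sqrt(74)) + 1035 = 1108 + sqrt(74)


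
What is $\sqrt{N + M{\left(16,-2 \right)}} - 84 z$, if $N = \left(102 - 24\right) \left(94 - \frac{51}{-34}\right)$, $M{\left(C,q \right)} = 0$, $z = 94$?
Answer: $-7896 + \sqrt{7449} \approx -7809.7$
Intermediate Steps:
$N = 7449$ ($N = 78 \left(94 - - \frac{3}{2}\right) = 78 \left(94 + \frac{3}{2}\right) = 78 \cdot \frac{191}{2} = 7449$)
$\sqrt{N + M{\left(16,-2 \right)}} - 84 z = \sqrt{7449 + 0} - 7896 = \sqrt{7449} - 7896 = -7896 + \sqrt{7449}$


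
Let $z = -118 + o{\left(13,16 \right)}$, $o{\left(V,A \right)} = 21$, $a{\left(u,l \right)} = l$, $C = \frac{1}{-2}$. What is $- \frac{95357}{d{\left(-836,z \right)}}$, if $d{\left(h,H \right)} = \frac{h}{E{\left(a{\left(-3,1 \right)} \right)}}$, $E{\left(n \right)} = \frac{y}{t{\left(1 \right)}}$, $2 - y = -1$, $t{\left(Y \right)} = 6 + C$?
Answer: $\frac{286071}{4598} \approx 62.216$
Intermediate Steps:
$C = - \frac{1}{2} \approx -0.5$
$t{\left(Y \right)} = \frac{11}{2}$ ($t{\left(Y \right)} = 6 - \frac{1}{2} = \frac{11}{2}$)
$y = 3$ ($y = 2 - -1 = 2 + 1 = 3$)
$z = -97$ ($z = -118 + 21 = -97$)
$E{\left(n \right)} = \frac{6}{11}$ ($E{\left(n \right)} = \frac{3}{\frac{11}{2}} = 3 \cdot \frac{2}{11} = \frac{6}{11}$)
$d{\left(h,H \right)} = \frac{11 h}{6}$ ($d{\left(h,H \right)} = \frac{h}{\frac{6}{11}} = h \frac{11}{6} = \frac{11 h}{6}$)
$- \frac{95357}{d{\left(-836,z \right)}} = - \frac{95357}{\frac{11}{6} \left(-836\right)} = - \frac{95357}{- \frac{4598}{3}} = \left(-95357\right) \left(- \frac{3}{4598}\right) = \frac{286071}{4598}$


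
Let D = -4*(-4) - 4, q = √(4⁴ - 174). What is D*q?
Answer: 12*√82 ≈ 108.66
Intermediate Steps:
q = √82 (q = √(256 - 174) = √82 ≈ 9.0554)
D = 12 (D = 16 - 4 = 12)
D*q = 12*√82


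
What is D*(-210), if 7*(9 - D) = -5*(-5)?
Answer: -1140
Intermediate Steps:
D = 38/7 (D = 9 - (-5)*(-5)/7 = 9 - ⅐*25 = 9 - 25/7 = 38/7 ≈ 5.4286)
D*(-210) = (38/7)*(-210) = -1140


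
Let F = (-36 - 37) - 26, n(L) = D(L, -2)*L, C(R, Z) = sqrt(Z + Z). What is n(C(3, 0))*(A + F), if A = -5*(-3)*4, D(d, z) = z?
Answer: 0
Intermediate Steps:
C(R, Z) = sqrt(2)*sqrt(Z) (C(R, Z) = sqrt(2*Z) = sqrt(2)*sqrt(Z))
n(L) = -2*L
F = -99 (F = -73 - 26 = -99)
A = 60 (A = 15*4 = 60)
n(C(3, 0))*(A + F) = (-2*sqrt(2)*sqrt(0))*(60 - 99) = -2*sqrt(2)*0*(-39) = -2*0*(-39) = 0*(-39) = 0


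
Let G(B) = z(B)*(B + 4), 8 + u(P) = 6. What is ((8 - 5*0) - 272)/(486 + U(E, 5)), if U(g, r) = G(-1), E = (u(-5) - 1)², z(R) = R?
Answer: -88/161 ≈ -0.54658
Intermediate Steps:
u(P) = -2 (u(P) = -8 + 6 = -2)
E = 9 (E = (-2 - 1)² = (-3)² = 9)
G(B) = B*(4 + B) (G(B) = B*(B + 4) = B*(4 + B))
U(g, r) = -3 (U(g, r) = -(4 - 1) = -1*3 = -3)
((8 - 5*0) - 272)/(486 + U(E, 5)) = ((8 - 5*0) - 272)/(486 - 3) = ((8 + 0) - 272)/483 = (8 - 272)*(1/483) = -264*1/483 = -88/161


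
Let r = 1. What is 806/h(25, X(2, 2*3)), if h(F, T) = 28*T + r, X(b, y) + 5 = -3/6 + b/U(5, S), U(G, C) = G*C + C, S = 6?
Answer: -7254/1363 ≈ -5.3221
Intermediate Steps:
U(G, C) = C + C*G (U(G, C) = C*G + C = C + C*G)
X(b, y) = -11/2 + b/36 (X(b, y) = -5 + (-3/6 + b/((6*(1 + 5)))) = -5 + (-3*⅙ + b/((6*6))) = -5 + (-½ + b/36) = -11/2 + b/36)
h(F, T) = 1 + 28*T (h(F, T) = 28*T + 1 = 1 + 28*T)
806/h(25, X(2, 2*3)) = 806/(1 + 28*(-11/2 + (1/36)*2)) = 806/(1 + 28*(-11/2 + 1/18)) = 806/(1 + 28*(-49/9)) = 806/(1 - 1372/9) = 806/(-1363/9) = 806*(-9/1363) = -7254/1363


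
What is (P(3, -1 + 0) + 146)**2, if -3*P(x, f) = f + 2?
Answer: 190969/9 ≈ 21219.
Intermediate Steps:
P(x, f) = -2/3 - f/3 (P(x, f) = -(f + 2)/3 = -(2 + f)/3 = -2/3 - f/3)
(P(3, -1 + 0) + 146)**2 = ((-2/3 - (-1 + 0)/3) + 146)**2 = ((-2/3 - 1/3*(-1)) + 146)**2 = ((-2/3 + 1/3) + 146)**2 = (-1/3 + 146)**2 = (437/3)**2 = 190969/9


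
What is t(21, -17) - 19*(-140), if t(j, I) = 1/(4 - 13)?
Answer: 23939/9 ≈ 2659.9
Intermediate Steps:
t(j, I) = -⅑ (t(j, I) = 1/(-9) = -⅑)
t(21, -17) - 19*(-140) = -⅑ - 19*(-140) = -⅑ + 2660 = 23939/9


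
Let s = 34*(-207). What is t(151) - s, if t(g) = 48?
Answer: 7086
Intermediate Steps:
s = -7038
t(151) - s = 48 - 1*(-7038) = 48 + 7038 = 7086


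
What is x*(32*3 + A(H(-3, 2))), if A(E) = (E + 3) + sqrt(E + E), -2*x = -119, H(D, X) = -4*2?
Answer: 10829/2 + 238*I ≈ 5414.5 + 238.0*I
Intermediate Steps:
H(D, X) = -8
x = 119/2 (x = -1/2*(-119) = 119/2 ≈ 59.500)
A(E) = 3 + E + sqrt(2)*sqrt(E) (A(E) = (3 + E) + sqrt(2*E) = (3 + E) + sqrt(2)*sqrt(E) = 3 + E + sqrt(2)*sqrt(E))
x*(32*3 + A(H(-3, 2))) = 119*(32*3 + (3 - 8 + sqrt(2)*sqrt(-8)))/2 = 119*(96 + (3 - 8 + sqrt(2)*(2*I*sqrt(2))))/2 = 119*(96 + (3 - 8 + 4*I))/2 = 119*(96 + (-5 + 4*I))/2 = 119*(91 + 4*I)/2 = 10829/2 + 238*I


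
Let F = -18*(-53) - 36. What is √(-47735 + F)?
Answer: I*√46817 ≈ 216.37*I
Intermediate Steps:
F = 918 (F = 954 - 36 = 918)
√(-47735 + F) = √(-47735 + 918) = √(-46817) = I*√46817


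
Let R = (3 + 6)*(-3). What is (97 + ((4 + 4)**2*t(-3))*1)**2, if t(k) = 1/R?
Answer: 6528025/729 ≈ 8954.8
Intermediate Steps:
R = -27 (R = 9*(-3) = -27)
t(k) = -1/27 (t(k) = 1/(-27) = -1/27)
(97 + ((4 + 4)**2*t(-3))*1)**2 = (97 + ((4 + 4)**2*(-1/27))*1)**2 = (97 + (8**2*(-1/27))*1)**2 = (97 + (64*(-1/27))*1)**2 = (97 - 64/27*1)**2 = (97 - 64/27)**2 = (2555/27)**2 = 6528025/729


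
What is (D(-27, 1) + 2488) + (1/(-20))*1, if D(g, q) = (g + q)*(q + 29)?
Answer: 34159/20 ≈ 1707.9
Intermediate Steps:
D(g, q) = (29 + q)*(g + q) (D(g, q) = (g + q)*(29 + q) = (29 + q)*(g + q))
(D(-27, 1) + 2488) + (1/(-20))*1 = ((1² + 29*(-27) + 29*1 - 27*1) + 2488) + (1/(-20))*1 = ((1 - 783 + 29 - 27) + 2488) + (1*(-1/20))*1 = (-780 + 2488) - 1/20*1 = 1708 - 1/20 = 34159/20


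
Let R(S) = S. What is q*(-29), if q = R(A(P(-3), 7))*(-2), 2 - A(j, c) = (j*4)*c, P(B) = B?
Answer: 4988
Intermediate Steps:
A(j, c) = 2 - 4*c*j (A(j, c) = 2 - j*4*c = 2 - 4*j*c = 2 - 4*c*j)
q = -172 (q = (2 - 4*7*(-3))*(-2) = (2 + 84)*(-2) = 86*(-2) = -172)
q*(-29) = -172*(-29) = 4988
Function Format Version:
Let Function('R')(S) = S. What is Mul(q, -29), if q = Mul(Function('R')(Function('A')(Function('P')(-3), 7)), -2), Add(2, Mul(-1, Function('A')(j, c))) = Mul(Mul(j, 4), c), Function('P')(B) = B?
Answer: 4988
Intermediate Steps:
Function('A')(j, c) = Add(2, Mul(-4, c, j)) (Function('A')(j, c) = Add(2, Mul(-1, Mul(Mul(j, 4), c))) = Add(2, Mul(-1, Mul(Mul(4, j), c))) = Add(2, Mul(-1, Mul(4, c, j))) = Add(2, Mul(-4, c, j)))
q = -172 (q = Mul(Add(2, Mul(-4, 7, -3)), -2) = Mul(Add(2, 84), -2) = Mul(86, -2) = -172)
Mul(q, -29) = Mul(-172, -29) = 4988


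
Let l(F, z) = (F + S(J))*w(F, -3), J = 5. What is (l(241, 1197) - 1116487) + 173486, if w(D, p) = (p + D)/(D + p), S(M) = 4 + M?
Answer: -942751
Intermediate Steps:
w(D, p) = 1 (w(D, p) = (D + p)/(D + p) = 1)
l(F, z) = 9 + F (l(F, z) = (F + (4 + 5))*1 = (F + 9)*1 = (9 + F)*1 = 9 + F)
(l(241, 1197) - 1116487) + 173486 = ((9 + 241) - 1116487) + 173486 = (250 - 1116487) + 173486 = -1116237 + 173486 = -942751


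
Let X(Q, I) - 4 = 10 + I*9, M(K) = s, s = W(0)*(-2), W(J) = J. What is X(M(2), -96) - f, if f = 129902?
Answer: -130752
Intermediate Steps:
s = 0 (s = 0*(-2) = 0)
M(K) = 0
X(Q, I) = 14 + 9*I (X(Q, I) = 4 + (10 + I*9) = 4 + (10 + 9*I) = 14 + 9*I)
X(M(2), -96) - f = (14 + 9*(-96)) - 1*129902 = (14 - 864) - 129902 = -850 - 129902 = -130752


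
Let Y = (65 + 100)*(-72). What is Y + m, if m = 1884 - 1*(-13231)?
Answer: 3235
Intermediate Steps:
Y = -11880 (Y = 165*(-72) = -11880)
m = 15115 (m = 1884 + 13231 = 15115)
Y + m = -11880 + 15115 = 3235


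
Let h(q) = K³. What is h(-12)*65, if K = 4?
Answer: 4160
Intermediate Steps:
h(q) = 64 (h(q) = 4³ = 64)
h(-12)*65 = 64*65 = 4160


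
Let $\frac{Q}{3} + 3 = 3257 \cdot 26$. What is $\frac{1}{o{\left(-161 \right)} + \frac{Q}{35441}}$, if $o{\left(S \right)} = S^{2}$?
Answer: $\frac{5063}{131274314} \approx 3.8568 \cdot 10^{-5}$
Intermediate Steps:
$Q = 254037$ ($Q = -9 + 3 \cdot 3257 \cdot 26 = -9 + 3 \cdot 84682 = -9 + 254046 = 254037$)
$\frac{1}{o{\left(-161 \right)} + \frac{Q}{35441}} = \frac{1}{\left(-161\right)^{2} + \frac{254037}{35441}} = \frac{1}{25921 + 254037 \cdot \frac{1}{35441}} = \frac{1}{25921 + \frac{36291}{5063}} = \frac{1}{\frac{131274314}{5063}} = \frac{5063}{131274314}$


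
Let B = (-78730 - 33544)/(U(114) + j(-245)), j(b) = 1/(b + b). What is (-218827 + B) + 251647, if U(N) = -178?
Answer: 2917607480/87221 ≈ 33451.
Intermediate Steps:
j(b) = 1/(2*b)
B = 55014260/87221 (B = (-78730 - 33544)/(-178 + (1/2)/(-245)) = -112274/(-178 + (1/2)*(-1/245)) = -112274/(-178 - 1/490) = -112274/(-87221/490) = -112274*(-490/87221) = 55014260/87221 ≈ 630.75)
(-218827 + B) + 251647 = (-218827 + 55014260/87221) + 251647 = -19031295507/87221 + 251647 = 2917607480/87221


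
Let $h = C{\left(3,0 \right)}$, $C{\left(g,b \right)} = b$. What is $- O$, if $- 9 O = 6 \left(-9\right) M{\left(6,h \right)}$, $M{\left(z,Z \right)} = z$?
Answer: $-36$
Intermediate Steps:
$h = 0$
$O = 36$ ($O = - \frac{6 \left(-9\right) 6}{9} = - \frac{\left(-54\right) 6}{9} = \left(- \frac{1}{9}\right) \left(-324\right) = 36$)
$- O = \left(-1\right) 36 = -36$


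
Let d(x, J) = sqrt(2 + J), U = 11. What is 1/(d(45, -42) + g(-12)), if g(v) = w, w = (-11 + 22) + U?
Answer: 11/262 - I*sqrt(10)/262 ≈ 0.041985 - 0.01207*I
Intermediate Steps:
w = 22 (w = (-11 + 22) + 11 = 11 + 11 = 22)
g(v) = 22
1/(d(45, -42) + g(-12)) = 1/(sqrt(2 - 42) + 22) = 1/(sqrt(-40) + 22) = 1/(2*I*sqrt(10) + 22) = 1/(22 + 2*I*sqrt(10))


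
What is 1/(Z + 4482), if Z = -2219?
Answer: 1/2263 ≈ 0.00044189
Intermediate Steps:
1/(Z + 4482) = 1/(-2219 + 4482) = 1/2263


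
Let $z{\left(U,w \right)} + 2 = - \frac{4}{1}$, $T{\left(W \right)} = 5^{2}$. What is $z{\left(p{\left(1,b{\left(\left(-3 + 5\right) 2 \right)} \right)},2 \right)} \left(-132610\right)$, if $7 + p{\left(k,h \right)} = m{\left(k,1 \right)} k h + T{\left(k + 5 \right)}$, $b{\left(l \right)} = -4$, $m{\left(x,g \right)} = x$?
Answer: $795660$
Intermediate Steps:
$T{\left(W \right)} = 25$
$p{\left(k,h \right)} = 18 + h k^{2}$ ($p{\left(k,h \right)} = -7 + \left(k k h + 25\right) = -7 + \left(k^{2} h + 25\right) = -7 + \left(h k^{2} + 25\right) = -7 + \left(25 + h k^{2}\right) = 18 + h k^{2}$)
$z{\left(U,w \right)} = -6$ ($z{\left(U,w \right)} = -2 - \frac{4}{1} = -2 - 4 = -6$)
$z{\left(p{\left(1,b{\left(\left(-3 + 5\right) 2 \right)} \right)},2 \right)} \left(-132610\right) = \left(-6\right) \left(-132610\right) = 795660$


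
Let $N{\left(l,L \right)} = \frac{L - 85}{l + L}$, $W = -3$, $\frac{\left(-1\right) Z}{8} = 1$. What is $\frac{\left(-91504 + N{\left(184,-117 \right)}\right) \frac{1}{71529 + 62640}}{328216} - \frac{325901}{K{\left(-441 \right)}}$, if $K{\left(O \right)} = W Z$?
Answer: $- \frac{40064634522307177}{2950439637768} \approx -13579.0$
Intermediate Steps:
$Z = -8$ ($Z = \left(-8\right) 1 = -8$)
$N{\left(l,L \right)} = \frac{-85 + L}{L + l}$
$K{\left(O \right)} = 24$ ($K{\left(O \right)} = \left(-3\right) \left(-8\right) = 24$)
$\frac{\left(-91504 + N{\left(184,-117 \right)}\right) \frac{1}{71529 + 62640}}{328216} - \frac{325901}{K{\left(-441 \right)}} = \frac{\left(-91504 + \frac{-85 - 117}{-117 + 184}\right) \frac{1}{71529 + 62640}}{328216} - \frac{325901}{24} = \frac{-91504 + \frac{1}{67} \left(-202\right)}{134169} \cdot \frac{1}{328216} - \frac{325901}{24} = \left(-91504 + \frac{1}{67} \left(-202\right)\right) \frac{1}{134169} \cdot \frac{1}{328216} - \frac{325901}{24} = \left(-91504 - \frac{202}{67}\right) \frac{1}{134169} \cdot \frac{1}{328216} - \frac{325901}{24} = \left(- \frac{6130970}{67}\right) \frac{1}{134169} \cdot \frac{1}{328216} - \frac{325901}{24} = \left(- \frac{6130970}{8989323}\right) \frac{1}{328216} - \frac{325901}{24} = - \frac{3065485}{1475219818884} - \frac{325901}{24} = - \frac{40064634522307177}{2950439637768}$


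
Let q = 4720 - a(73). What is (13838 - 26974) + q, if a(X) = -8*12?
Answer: -8320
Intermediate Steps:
a(X) = -96
q = 4816 (q = 4720 - 1*(-96) = 4720 + 96 = 4816)
(13838 - 26974) + q = (13838 - 26974) + 4816 = -13136 + 4816 = -8320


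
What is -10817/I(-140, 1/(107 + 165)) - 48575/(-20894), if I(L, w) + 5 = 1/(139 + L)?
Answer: 56575462/31341 ≈ 1805.2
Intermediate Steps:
I(L, w) = -5 + 1/(139 + L)
-10817/I(-140, 1/(107 + 165)) - 48575/(-20894) = -10817*(139 - 140)/(-694 - 5*(-140)) - 48575/(-20894) = -10817*(-1/(-694 + 700)) - 48575*(-1/20894) = -10817/((-1*6)) + 48575/20894 = -10817/(-6) + 48575/20894 = -10817*(-1/6) + 48575/20894 = 10817/6 + 48575/20894 = 56575462/31341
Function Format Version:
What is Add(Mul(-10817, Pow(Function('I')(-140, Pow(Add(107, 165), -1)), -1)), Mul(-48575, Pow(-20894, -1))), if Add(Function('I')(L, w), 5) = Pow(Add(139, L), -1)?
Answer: Rational(56575462, 31341) ≈ 1805.2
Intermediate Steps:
Function('I')(L, w) = Add(-5, Pow(Add(139, L), -1))
Add(Mul(-10817, Pow(Function('I')(-140, Pow(Add(107, 165), -1)), -1)), Mul(-48575, Pow(-20894, -1))) = Add(Mul(-10817, Pow(Mul(Pow(Add(139, -140), -1), Add(-694, Mul(-5, -140))), -1)), Mul(-48575, Pow(-20894, -1))) = Add(Mul(-10817, Pow(Mul(Pow(-1, -1), Add(-694, 700)), -1)), Mul(-48575, Rational(-1, 20894))) = Add(Mul(-10817, Pow(Mul(-1, 6), -1)), Rational(48575, 20894)) = Add(Mul(-10817, Pow(-6, -1)), Rational(48575, 20894)) = Add(Mul(-10817, Rational(-1, 6)), Rational(48575, 20894)) = Add(Rational(10817, 6), Rational(48575, 20894)) = Rational(56575462, 31341)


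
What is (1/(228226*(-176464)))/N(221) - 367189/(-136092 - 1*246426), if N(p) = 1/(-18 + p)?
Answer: 27487081017859/28634581406304 ≈ 0.95993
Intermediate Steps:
(1/(228226*(-176464)))/N(221) - 367189/(-136092 - 1*246426) = (1/(228226*(-176464)))/(1/(-18 + 221)) - 367189/(-136092 - 1*246426) = ((1/228226)*(-1/176464))/(1/203) - 367189/(-136092 - 246426) = -1/(40273672864*1/203) - 367189/(-382518) = -1/40273672864*203 - 367189*(-1/382518) = -203/40273672864 + 367189/382518 = 27487081017859/28634581406304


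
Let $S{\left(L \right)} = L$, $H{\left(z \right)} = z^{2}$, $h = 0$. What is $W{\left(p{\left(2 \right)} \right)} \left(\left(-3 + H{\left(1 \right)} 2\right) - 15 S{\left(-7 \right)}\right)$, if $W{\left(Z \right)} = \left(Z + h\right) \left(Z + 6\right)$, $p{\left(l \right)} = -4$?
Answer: $-832$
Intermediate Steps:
$W{\left(Z \right)} = Z \left(6 + Z\right)$ ($W{\left(Z \right)} = \left(Z + 0\right) \left(Z + 6\right) = Z \left(6 + Z\right)$)
$W{\left(p{\left(2 \right)} \right)} \left(\left(-3 + H{\left(1 \right)} 2\right) - 15 S{\left(-7 \right)}\right) = - 4 \left(6 - 4\right) \left(\left(-3 + 1^{2} \cdot 2\right) - -105\right) = \left(-4\right) 2 \left(\left(-3 + 1 \cdot 2\right) + 105\right) = - 8 \left(\left(-3 + 2\right) + 105\right) = - 8 \left(-1 + 105\right) = \left(-8\right) 104 = -832$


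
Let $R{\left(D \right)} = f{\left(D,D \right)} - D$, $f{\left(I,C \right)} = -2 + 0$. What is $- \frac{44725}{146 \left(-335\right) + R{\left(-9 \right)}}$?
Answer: $\frac{44725}{48903} \approx 0.91457$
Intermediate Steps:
$f{\left(I,C \right)} = -2$
$R{\left(D \right)} = -2 - D$
$- \frac{44725}{146 \left(-335\right) + R{\left(-9 \right)}} = - \frac{44725}{146 \left(-335\right) - -7} = - \frac{44725}{-48910 + \left(-2 + 9\right)} = - \frac{44725}{-48910 + 7} = - \frac{44725}{-48903} = \left(-44725\right) \left(- \frac{1}{48903}\right) = \frac{44725}{48903}$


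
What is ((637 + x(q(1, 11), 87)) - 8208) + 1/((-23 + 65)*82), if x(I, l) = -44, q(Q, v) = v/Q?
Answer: -26226059/3444 ≈ -7615.0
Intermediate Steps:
((637 + x(q(1, 11), 87)) - 8208) + 1/((-23 + 65)*82) = ((637 - 44) - 8208) + 1/((-23 + 65)*82) = (593 - 8208) + 1/(42*82) = -7615 + 1/3444 = -26226059/3444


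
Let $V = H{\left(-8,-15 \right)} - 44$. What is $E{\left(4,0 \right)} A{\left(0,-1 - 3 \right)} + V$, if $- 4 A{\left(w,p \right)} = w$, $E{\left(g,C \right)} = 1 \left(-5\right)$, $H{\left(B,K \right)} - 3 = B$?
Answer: $-49$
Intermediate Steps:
$H{\left(B,K \right)} = 3 + B$
$E{\left(g,C \right)} = -5$
$A{\left(w,p \right)} = - \frac{w}{4}$
$V = -49$ ($V = \left(3 - 8\right) - 44 = -5 - 44 = -49$)
$E{\left(4,0 \right)} A{\left(0,-1 - 3 \right)} + V = - 5 \left(\left(- \frac{1}{4}\right) 0\right) - 49 = \left(-5\right) 0 - 49 = 0 - 49 = -49$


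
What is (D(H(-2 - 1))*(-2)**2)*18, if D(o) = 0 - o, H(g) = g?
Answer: 216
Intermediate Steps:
D(o) = -o
(D(H(-2 - 1))*(-2)**2)*18 = (-(-2 - 1)*(-2)**2)*18 = (-1*(-3)*4)*18 = (3*4)*18 = 12*18 = 216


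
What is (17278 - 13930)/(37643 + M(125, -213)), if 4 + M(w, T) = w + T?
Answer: 1116/12517 ≈ 0.089159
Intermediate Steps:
M(w, T) = -4 + T + w (M(w, T) = -4 + (w + T) = -4 + (T + w) = -4 + T + w)
(17278 - 13930)/(37643 + M(125, -213)) = (17278 - 13930)/(37643 + (-4 - 213 + 125)) = 3348/(37643 - 92) = 3348/37551 = 3348*(1/37551) = 1116/12517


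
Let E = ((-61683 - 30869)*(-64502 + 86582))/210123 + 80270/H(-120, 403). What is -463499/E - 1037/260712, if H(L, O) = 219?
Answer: 2018964639373349/40770138189240 ≈ 49.521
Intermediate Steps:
E = -15950758290/1704331 (E = ((-61683 - 30869)*(-64502 + 86582))/210123 + 80270/219 = -92552*22080*(1/210123) + 80270*(1/219) = -2043548160*1/210123 + 80270/219 = -681182720/70041 + 80270/219 = -15950758290/1704331 ≈ -9359.0)
-463499/E - 1037/260712 = -463499/(-15950758290/1704331) - 1037/260712 = -463499*(-1704331/15950758290) - 1037*1/260712 = 789955714169/15950758290 - 61/15336 = 2018964639373349/40770138189240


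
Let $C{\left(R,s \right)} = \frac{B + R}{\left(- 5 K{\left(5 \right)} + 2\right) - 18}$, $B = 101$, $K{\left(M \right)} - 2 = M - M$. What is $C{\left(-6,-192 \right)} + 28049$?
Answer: $\frac{729179}{26} \approx 28045.0$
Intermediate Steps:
$K{\left(M \right)} = 2$ ($K{\left(M \right)} = 2 + \left(M - M\right) = 2 + 0 = 2$)
$C{\left(R,s \right)} = - \frac{101}{26} - \frac{R}{26}$ ($C{\left(R,s \right)} = \frac{101 + R}{\left(\left(-5\right) 2 + 2\right) - 18} = \frac{101 + R}{\left(-10 + 2\right) - 18} = \frac{101 + R}{-8 - 18} = \frac{101 + R}{-26} = \left(101 + R\right) \left(- \frac{1}{26}\right) = - \frac{101}{26} - \frac{R}{26}$)
$C{\left(-6,-192 \right)} + 28049 = \left(- \frac{101}{26} - - \frac{3}{13}\right) + 28049 = \left(- \frac{101}{26} + \frac{3}{13}\right) + 28049 = - \frac{95}{26} + 28049 = \frac{729179}{26}$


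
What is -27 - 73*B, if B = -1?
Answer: 46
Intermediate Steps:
-27 - 73*B = -27 - 73*(-1) = -27 + 73 = 46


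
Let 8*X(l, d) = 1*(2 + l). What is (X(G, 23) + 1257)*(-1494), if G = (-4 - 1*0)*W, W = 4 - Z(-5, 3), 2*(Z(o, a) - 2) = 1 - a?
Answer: -3752181/2 ≈ -1.8761e+6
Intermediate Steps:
Z(o, a) = 5/2 - a/2 (Z(o, a) = 2 + (1 - a)/2 = 2 + (½ - a/2) = 5/2 - a/2)
W = 3 (W = 4 - (5/2 - ½*3) = 4 - (5/2 - 3/2) = 4 - 1*1 = 4 - 1 = 3)
G = -12 (G = (-4 - 1*0)*3 = (-4 + 0)*3 = -4*3 = -12)
X(l, d) = ¼ + l/8 (X(l, d) = (1*(2 + l))/8 = (2 + l)/8 = ¼ + l/8)
(X(G, 23) + 1257)*(-1494) = ((¼ + (⅛)*(-12)) + 1257)*(-1494) = ((¼ - 3/2) + 1257)*(-1494) = (-5/4 + 1257)*(-1494) = (5023/4)*(-1494) = -3752181/2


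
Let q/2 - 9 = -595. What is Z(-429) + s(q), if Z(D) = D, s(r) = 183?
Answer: -246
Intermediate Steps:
q = -1172 (q = 18 + 2*(-595) = 18 - 1190 = -1172)
Z(-429) + s(q) = -429 + 183 = -246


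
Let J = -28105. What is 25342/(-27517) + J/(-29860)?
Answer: 3330633/164331524 ≈ 0.020268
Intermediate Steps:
25342/(-27517) + J/(-29860) = 25342/(-27517) - 28105/(-29860) = 25342*(-1/27517) - 28105*(-1/29860) = -25342/27517 + 5621/5972 = 3330633/164331524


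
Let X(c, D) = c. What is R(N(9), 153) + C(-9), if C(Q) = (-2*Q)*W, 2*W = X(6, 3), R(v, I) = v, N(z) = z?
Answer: 63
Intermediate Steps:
W = 3 (W = (½)*6 = 3)
C(Q) = -6*Q (C(Q) = -2*Q*3 = -6*Q)
R(N(9), 153) + C(-9) = 9 - 6*(-9) = 9 + 54 = 63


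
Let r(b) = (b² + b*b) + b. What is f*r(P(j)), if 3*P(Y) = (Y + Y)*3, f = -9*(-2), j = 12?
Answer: 21168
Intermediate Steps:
f = 18
P(Y) = 2*Y (P(Y) = ((Y + Y)*3)/3 = ((2*Y)*3)/3 = (6*Y)/3 = 2*Y)
r(b) = b + 2*b² (r(b) = (b² + b²) + b = 2*b² + b = b + 2*b²)
f*r(P(j)) = 18*((2*12)*(1 + 2*(2*12))) = 18*(24*(1 + 2*24)) = 18*(24*(1 + 48)) = 18*(24*49) = 18*1176 = 21168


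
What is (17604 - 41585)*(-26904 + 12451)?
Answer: 346597393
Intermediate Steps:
(17604 - 41585)*(-26904 + 12451) = -23981*(-14453) = 346597393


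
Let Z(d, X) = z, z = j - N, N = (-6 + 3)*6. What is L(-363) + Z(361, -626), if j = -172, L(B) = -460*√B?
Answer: -154 - 5060*I*√3 ≈ -154.0 - 8764.2*I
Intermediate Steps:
N = -18 (N = -3*6 = -18)
z = -154 (z = -172 - 1*(-18) = -172 + 18 = -154)
Z(d, X) = -154
L(-363) + Z(361, -626) = -5060*I*√3 - 154 = -154 - 5060*I*√3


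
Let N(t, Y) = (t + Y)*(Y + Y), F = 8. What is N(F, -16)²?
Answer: 65536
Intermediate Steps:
N(t, Y) = 2*Y*(Y + t) (N(t, Y) = (Y + t)*(2*Y) = 2*Y*(Y + t))
N(F, -16)² = (2*(-16)*(-16 + 8))² = (2*(-16)*(-8))² = 256² = 65536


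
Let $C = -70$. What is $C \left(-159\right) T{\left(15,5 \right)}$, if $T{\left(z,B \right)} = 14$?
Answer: $155820$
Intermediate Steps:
$C \left(-159\right) T{\left(15,5 \right)} = \left(-70\right) \left(-159\right) 14 = 11130 \cdot 14 = 155820$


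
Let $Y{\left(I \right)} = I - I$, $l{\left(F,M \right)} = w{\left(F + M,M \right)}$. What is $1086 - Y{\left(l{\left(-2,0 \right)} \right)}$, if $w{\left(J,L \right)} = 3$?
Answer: $1086$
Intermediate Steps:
$l{\left(F,M \right)} = 3$
$Y{\left(I \right)} = 0$
$1086 - Y{\left(l{\left(-2,0 \right)} \right)} = 1086 - 0 = 1086 + 0 = 1086$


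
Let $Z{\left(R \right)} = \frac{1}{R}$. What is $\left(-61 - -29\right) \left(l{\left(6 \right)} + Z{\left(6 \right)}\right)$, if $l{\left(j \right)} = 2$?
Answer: $- \frac{208}{3} \approx -69.333$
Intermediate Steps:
$\left(-61 - -29\right) \left(l{\left(6 \right)} + Z{\left(6 \right)}\right) = \left(-61 - -29\right) \left(2 + \frac{1}{6}\right) = \left(-61 + 29\right) \left(2 + \frac{1}{6}\right) = \left(-32\right) \frac{13}{6} = - \frac{208}{3}$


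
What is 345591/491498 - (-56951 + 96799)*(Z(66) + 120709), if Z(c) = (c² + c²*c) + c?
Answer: -8081387397017017/491498 ≈ -1.6442e+10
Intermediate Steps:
Z(c) = c + c² + c³ (Z(c) = (c² + c³) + c = c + c² + c³)
345591/491498 - (-56951 + 96799)*(Z(66) + 120709) = 345591/491498 - (-56951 + 96799)*(66*(1 + 66 + 66²) + 120709) = 345591*(1/491498) - 39848*(66*(1 + 66 + 4356) + 120709) = 345591/491498 - 39848*(66*4423 + 120709) = 345591/491498 - 39848*(291918 + 120709) = 345591/491498 - 39848*412627 = 345591/491498 - 1*16442360696 = 345591/491498 - 16442360696 = -8081387397017017/491498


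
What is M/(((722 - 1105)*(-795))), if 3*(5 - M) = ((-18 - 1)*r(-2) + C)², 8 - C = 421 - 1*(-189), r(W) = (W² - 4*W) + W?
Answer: -209083/304485 ≈ -0.68668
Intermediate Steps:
r(W) = W² - 3*W
C = -602 (C = 8 - (421 - 1*(-189)) = 8 - (421 + 189) = 8 - 1*610 = 8 - 610 = -602)
M = -209083 (M = 5 - ((-18 - 1)*(-2*(-3 - 2)) - 602)²/3 = 5 - (-(-38)*(-5) - 602)²/3 = 5 - (-19*10 - 602)²/3 = 5 - (-190 - 602)²/3 = 5 - ⅓*(-792)² = 5 - ⅓*627264 = 5 - 209088 = -209083)
M/(((722 - 1105)*(-795))) = -209083*(-1/(795*(722 - 1105))) = -209083/((-383*(-795))) = -209083/304485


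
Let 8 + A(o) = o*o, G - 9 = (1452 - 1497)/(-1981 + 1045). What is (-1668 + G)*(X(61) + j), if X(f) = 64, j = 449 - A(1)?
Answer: -862655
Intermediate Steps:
G = 941/104 (G = 9 + (1452 - 1497)/(-1981 + 1045) = 9 - 45/(-936) = 9 - 45*(-1/936) = 9 + 5/104 = 941/104 ≈ 9.0481)
A(o) = -8 + o² (A(o) = -8 + o*o = -8 + o²)
j = 456 (j = 449 - (-8 + 1²) = 449 - (-8 + 1) = 449 - 1*(-7) = 449 + 7 = 456)
(-1668 + G)*(X(61) + j) = (-1668 + 941/104)*(64 + 456) = -172531/104*520 = -862655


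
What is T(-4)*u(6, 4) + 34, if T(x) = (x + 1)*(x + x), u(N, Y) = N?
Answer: 178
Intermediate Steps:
T(x) = 2*x*(1 + x) (T(x) = (1 + x)*(2*x) = 2*x*(1 + x))
T(-4)*u(6, 4) + 34 = (2*(-4)*(1 - 4))*6 + 34 = (2*(-4)*(-3))*6 + 34 = 24*6 + 34 = 144 + 34 = 178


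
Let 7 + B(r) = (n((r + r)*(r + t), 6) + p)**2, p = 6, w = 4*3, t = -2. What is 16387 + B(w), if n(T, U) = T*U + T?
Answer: 2858976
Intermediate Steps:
w = 12
n(T, U) = T + T*U
B(r) = -7 + (6 + 14*r*(-2 + r))**2 (B(r) = -7 + (((r + r)*(r - 2))*(1 + 6) + 6)**2 = -7 + (((2*r)*(-2 + r))*7 + 6)**2 = -7 + ((2*r*(-2 + r))*7 + 6)**2 = -7 + (14*r*(-2 + r) + 6)**2 = -7 + (6 + 14*r*(-2 + r))**2)
16387 + B(w) = 16387 + (-7 + 4*(3 + 7*12*(-2 + 12))**2) = 16387 + (-7 + 4*(3 + 7*12*10)**2) = 16387 + (-7 + 4*(3 + 840)**2) = 16387 + (-7 + 4*843**2) = 16387 + (-7 + 4*710649) = 16387 + (-7 + 2842596) = 16387 + 2842589 = 2858976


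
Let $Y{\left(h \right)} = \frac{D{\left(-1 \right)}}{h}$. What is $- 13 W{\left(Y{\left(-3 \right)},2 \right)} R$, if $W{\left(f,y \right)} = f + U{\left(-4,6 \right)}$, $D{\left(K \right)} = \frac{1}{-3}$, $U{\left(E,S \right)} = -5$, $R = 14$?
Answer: $\frac{8008}{9} \approx 889.78$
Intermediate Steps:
$D{\left(K \right)} = - \frac{1}{3}$
$Y{\left(h \right)} = - \frac{1}{3 h}$
$W{\left(f,y \right)} = -5 + f$ ($W{\left(f,y \right)} = f - 5 = -5 + f$)
$- 13 W{\left(Y{\left(-3 \right)},2 \right)} R = - 13 \left(-5 - \frac{1}{3 \left(-3\right)}\right) 14 = - 13 \left(-5 - - \frac{1}{9}\right) 14 = - 13 \left(-5 + \frac{1}{9}\right) 14 = \left(-13\right) \left(- \frac{44}{9}\right) 14 = \frac{572}{9} \cdot 14 = \frac{8008}{9}$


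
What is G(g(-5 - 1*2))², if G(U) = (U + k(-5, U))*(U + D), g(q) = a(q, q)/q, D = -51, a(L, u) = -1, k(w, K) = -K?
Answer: 0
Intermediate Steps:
g(q) = -1/q
G(U) = 0 (G(U) = (U - U)*(U - 51) = 0*(-51 + U) = 0)
G(g(-5 - 1*2))² = 0² = 0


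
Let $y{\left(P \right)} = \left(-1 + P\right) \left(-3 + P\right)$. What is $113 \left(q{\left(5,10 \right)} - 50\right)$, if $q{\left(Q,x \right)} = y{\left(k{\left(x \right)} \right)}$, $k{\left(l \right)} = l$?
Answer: $1469$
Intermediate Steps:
$q{\left(Q,x \right)} = 3 + x^{2} - 4 x$
$113 \left(q{\left(5,10 \right)} - 50\right) = 113 \left(\left(3 + 10^{2} - 40\right) - 50\right) = 113 \left(\left(3 + 100 - 40\right) - 50\right) = 113 \left(63 - 50\right) = 113 \cdot 13 = 1469$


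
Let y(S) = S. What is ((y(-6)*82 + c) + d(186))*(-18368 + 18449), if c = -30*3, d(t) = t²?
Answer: 2755134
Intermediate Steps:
c = -90
((y(-6)*82 + c) + d(186))*(-18368 + 18449) = ((-6*82 - 90) + 186²)*(-18368 + 18449) = ((-492 - 90) + 34596)*81 = (-582 + 34596)*81 = 34014*81 = 2755134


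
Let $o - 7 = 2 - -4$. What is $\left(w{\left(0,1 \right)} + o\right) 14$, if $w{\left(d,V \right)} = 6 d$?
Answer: $182$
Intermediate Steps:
$o = 13$ ($o = 7 + \left(2 - -4\right) = 7 + \left(2 + 4\right) = 7 + 6 = 13$)
$\left(w{\left(0,1 \right)} + o\right) 14 = \left(6 \cdot 0 + 13\right) 14 = \left(0 + 13\right) 14 = 13 \cdot 14 = 182$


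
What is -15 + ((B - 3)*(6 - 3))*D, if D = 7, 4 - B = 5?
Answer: -99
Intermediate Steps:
B = -1 (B = 4 - 1*5 = 4 - 5 = -1)
-15 + ((B - 3)*(6 - 3))*D = -15 + ((-1 - 3)*(6 - 3))*7 = -15 - 4*3*7 = -15 - 12*7 = -15 - 84 = -99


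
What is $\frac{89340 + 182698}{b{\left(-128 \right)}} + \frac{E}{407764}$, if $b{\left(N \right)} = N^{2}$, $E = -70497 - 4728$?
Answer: $\frac{13711852079}{835100672} \approx 16.419$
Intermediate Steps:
$E = -75225$
$\frac{89340 + 182698}{b{\left(-128 \right)}} + \frac{E}{407764} = \frac{89340 + 182698}{\left(-128\right)^{2}} - \frac{75225}{407764} = \frac{272038}{16384} - \frac{75225}{407764} = 272038 \cdot \frac{1}{16384} - \frac{75225}{407764} = \frac{136019}{8192} - \frac{75225}{407764} = \frac{13711852079}{835100672}$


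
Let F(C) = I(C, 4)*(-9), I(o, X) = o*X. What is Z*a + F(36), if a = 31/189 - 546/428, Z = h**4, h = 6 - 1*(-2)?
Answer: -118293232/20223 ≈ -5849.4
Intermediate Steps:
I(o, X) = X*o
F(C) = -36*C (F(C) = (4*C)*(-9) = -36*C)
h = 8 (h = 6 + 2 = 8)
Z = 4096 (Z = 8**4 = 4096)
a = -44963/40446 (a = 31*(1/189) - 546*1/428 = 31/189 - 273/214 = -44963/40446 ≈ -1.1117)
Z*a + F(36) = 4096*(-44963/40446) - 36*36 = -92084224/20223 - 1296 = -118293232/20223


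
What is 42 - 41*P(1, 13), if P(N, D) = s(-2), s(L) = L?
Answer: 124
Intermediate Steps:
P(N, D) = -2
42 - 41*P(1, 13) = 42 - 41*(-2) = 42 + 82 = 124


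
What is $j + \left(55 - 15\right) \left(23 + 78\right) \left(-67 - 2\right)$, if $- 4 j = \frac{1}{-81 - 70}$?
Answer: $- \frac{168371039}{604} \approx -2.7876 \cdot 10^{5}$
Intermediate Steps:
$j = \frac{1}{604}$ ($j = - \frac{1}{4 \left(-81 - 70\right)} = - \frac{1}{4 \left(-151\right)} = \left(- \frac{1}{4}\right) \left(- \frac{1}{151}\right) = \frac{1}{604} \approx 0.0016556$)
$j + \left(55 - 15\right) \left(23 + 78\right) \left(-67 - 2\right) = \frac{1}{604} + \left(55 - 15\right) \left(23 + 78\right) \left(-67 - 2\right) = \frac{1}{604} + 40 \cdot 101 \left(-67 - 2\right) = \frac{1}{604} + 4040 \left(-69\right) = \frac{1}{604} - 278760 = - \frac{168371039}{604}$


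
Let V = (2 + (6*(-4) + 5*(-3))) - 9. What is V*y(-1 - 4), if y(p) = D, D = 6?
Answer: -276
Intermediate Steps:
y(p) = 6
V = -46 (V = (2 + (-24 - 15)) - 9 = (2 - 39) - 9 = -37 - 9 = -46)
V*y(-1 - 4) = -46*6 = -276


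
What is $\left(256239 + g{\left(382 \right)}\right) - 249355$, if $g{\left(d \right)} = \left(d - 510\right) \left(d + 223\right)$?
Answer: $-70556$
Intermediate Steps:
$g{\left(d \right)} = \left(-510 + d\right) \left(223 + d\right)$
$\left(256239 + g{\left(382 \right)}\right) - 249355 = \left(256239 - \left(223364 - 145924\right)\right) - 249355 = \left(256239 - 77440\right) - 249355 = 178799 - 249355 = -70556$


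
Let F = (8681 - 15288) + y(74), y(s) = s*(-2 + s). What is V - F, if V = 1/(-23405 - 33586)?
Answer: 72891488/56991 ≈ 1279.0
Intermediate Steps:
V = -1/56991 (V = 1/(-56991) = -1/56991 ≈ -1.7547e-5)
F = -1279 (F = (8681 - 15288) + 74*(-2 + 74) = -6607 + 74*72 = -6607 + 5328 = -1279)
V - F = -1/56991 - 1*(-1279) = -1/56991 + 1279 = 72891488/56991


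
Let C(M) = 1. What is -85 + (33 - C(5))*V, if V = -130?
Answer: -4245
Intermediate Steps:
-85 + (33 - C(5))*V = -85 + (33 - 1*1)*(-130) = -85 + (33 - 1)*(-130) = -85 + 32*(-130) = -85 - 4160 = -4245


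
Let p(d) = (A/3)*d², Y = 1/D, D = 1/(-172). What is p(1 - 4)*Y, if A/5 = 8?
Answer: -20640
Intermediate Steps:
D = -1/172 ≈ -0.0058140
A = 40 (A = 5*8 = 40)
Y = -172 (Y = 1/(-1/172) = -172)
p(d) = 40*d²/3 (p(d) = (40/3)*d² = (40*(⅓))*d² = 40*d²/3)
p(1 - 4)*Y = (40*(1 - 4)²/3)*(-172) = ((40/3)*(-3)²)*(-172) = ((40/3)*9)*(-172) = 120*(-172) = -20640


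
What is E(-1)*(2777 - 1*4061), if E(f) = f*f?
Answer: -1284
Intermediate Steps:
E(f) = f²
E(-1)*(2777 - 1*4061) = (-1)²*(2777 - 1*4061) = 1*(2777 - 4061) = 1*(-1284) = -1284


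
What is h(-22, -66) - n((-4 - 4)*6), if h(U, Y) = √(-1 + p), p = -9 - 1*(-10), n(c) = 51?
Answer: -51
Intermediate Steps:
p = 1 (p = -9 + 10 = 1)
h(U, Y) = 0 (h(U, Y) = √(-1 + 1) = √0 = 0)
h(-22, -66) - n((-4 - 4)*6) = 0 - 1*51 = 0 - 51 = -51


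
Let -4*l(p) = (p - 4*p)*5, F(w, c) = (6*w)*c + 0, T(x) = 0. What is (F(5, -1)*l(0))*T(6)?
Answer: 0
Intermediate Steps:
F(w, c) = 6*c*w (F(w, c) = 6*c*w + 0 = 6*c*w)
l(p) = 15*p/4 (l(p) = -(p - 4*p)*5/4 = -(-3*p)*5/4 = -(-15)*p/4 = 15*p/4)
(F(5, -1)*l(0))*T(6) = ((6*(-1)*5)*((15/4)*0))*0 = -30*0*0 = 0*0 = 0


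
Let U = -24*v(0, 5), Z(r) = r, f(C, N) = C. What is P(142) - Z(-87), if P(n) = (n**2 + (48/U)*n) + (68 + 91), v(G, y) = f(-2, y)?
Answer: 20552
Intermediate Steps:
v(G, y) = -2
U = 48 (U = -24*(-2) = 48)
P(n) = 159 + n + n**2 (P(n) = (n**2 + (48/48)*n) + (68 + 91) = (n**2 + (48*(1/48))*n) + 159 = (n**2 + 1*n) + 159 = (n**2 + n) + 159 = (n + n**2) + 159 = 159 + n + n**2)
P(142) - Z(-87) = (159 + 142 + 142**2) - 1*(-87) = (159 + 142 + 20164) + 87 = 20465 + 87 = 20552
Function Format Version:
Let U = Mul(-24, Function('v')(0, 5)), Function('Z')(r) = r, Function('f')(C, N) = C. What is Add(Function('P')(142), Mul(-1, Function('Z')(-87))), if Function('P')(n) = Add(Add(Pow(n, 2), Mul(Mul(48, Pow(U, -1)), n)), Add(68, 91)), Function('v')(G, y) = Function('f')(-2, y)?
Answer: 20552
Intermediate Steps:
Function('v')(G, y) = -2
U = 48 (U = Mul(-24, -2) = 48)
Function('P')(n) = Add(159, n, Pow(n, 2)) (Function('P')(n) = Add(Add(Pow(n, 2), Mul(Mul(48, Pow(48, -1)), n)), Add(68, 91)) = Add(Add(Pow(n, 2), Mul(Mul(48, Rational(1, 48)), n)), 159) = Add(Add(Pow(n, 2), Mul(1, n)), 159) = Add(Add(Pow(n, 2), n), 159) = Add(Add(n, Pow(n, 2)), 159) = Add(159, n, Pow(n, 2)))
Add(Function('P')(142), Mul(-1, Function('Z')(-87))) = Add(Add(159, 142, Pow(142, 2)), Mul(-1, -87)) = Add(Add(159, 142, 20164), 87) = Add(20465, 87) = 20552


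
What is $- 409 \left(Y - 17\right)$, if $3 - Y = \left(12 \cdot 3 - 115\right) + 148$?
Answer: $33947$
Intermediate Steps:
$Y = -66$ ($Y = 3 - \left(\left(12 \cdot 3 - 115\right) + 148\right) = 3 - \left(\left(36 - 115\right) + 148\right) = 3 - \left(-79 + 148\right) = 3 - 69 = -66$)
$- 409 \left(Y - 17\right) = - 409 \left(-66 - 17\right) = \left(-409\right) \left(-83\right) = 33947$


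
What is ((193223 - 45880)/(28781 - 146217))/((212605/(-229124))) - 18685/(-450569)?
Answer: 3919411150987502/2812393211890955 ≈ 1.3936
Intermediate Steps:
((193223 - 45880)/(28781 - 146217))/((212605/(-229124))) - 18685/(-450569) = (147343/(-117436))/((212605*(-1/229124))) - 18685*(-1/450569) = (147343*(-1/117436))/(-212605/229124) + 18685/450569 = -147343/117436*(-229124/212605) + 18685/450569 = 8439954383/6241870195 + 18685/450569 = 3919411150987502/2812393211890955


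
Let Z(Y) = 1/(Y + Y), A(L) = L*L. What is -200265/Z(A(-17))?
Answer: -115753170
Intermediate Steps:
A(L) = L²
Z(Y) = 1/(2*Y)
-200265/Z(A(-17)) = -200265/(1/(2*((-17)²))) = -200265/((½)/289) = -200265/((½)*(1/289)) = -200265/1/578 = -200265*578 = -115753170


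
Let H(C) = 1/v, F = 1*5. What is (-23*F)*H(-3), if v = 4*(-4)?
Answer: 115/16 ≈ 7.1875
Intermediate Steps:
F = 5
v = -16
H(C) = -1/16 (H(C) = 1/(-16) = -1/16)
(-23*F)*H(-3) = -23*5*(-1/16) = -115*(-1/16) = 115/16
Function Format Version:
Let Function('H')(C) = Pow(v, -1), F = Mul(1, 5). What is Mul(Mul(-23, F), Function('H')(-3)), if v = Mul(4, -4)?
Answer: Rational(115, 16) ≈ 7.1875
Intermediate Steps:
F = 5
v = -16
Function('H')(C) = Rational(-1, 16) (Function('H')(C) = Pow(-16, -1) = Rational(-1, 16))
Mul(Mul(-23, F), Function('H')(-3)) = Mul(Mul(-23, 5), Rational(-1, 16)) = Mul(-115, Rational(-1, 16)) = Rational(115, 16)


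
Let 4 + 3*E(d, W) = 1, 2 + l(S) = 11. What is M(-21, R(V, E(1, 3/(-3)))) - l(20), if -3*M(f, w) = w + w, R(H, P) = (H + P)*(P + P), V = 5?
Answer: -11/3 ≈ -3.6667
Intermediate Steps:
l(S) = 9 (l(S) = -2 + 11 = 9)
E(d, W) = -1 (E(d, W) = -4/3 + (⅓)*1 = -4/3 + ⅓ = -1)
R(H, P) = 2*P*(H + P) (R(H, P) = (H + P)*(2*P) = 2*P*(H + P))
M(f, w) = -2*w/3 (M(f, w) = -(w + w)/3 = -2*w/3)
M(-21, R(V, E(1, 3/(-3)))) - l(20) = -4*(-1)*(5 - 1)/3 - 1*9 = -4*(-1)*4/3 - 9 = -⅔*(-8) - 9 = 16/3 - 9 = -11/3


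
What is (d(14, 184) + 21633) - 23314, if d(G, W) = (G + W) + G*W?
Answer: 1093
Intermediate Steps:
d(G, W) = G + W + G*W
(d(14, 184) + 21633) - 23314 = ((14 + 184 + 14*184) + 21633) - 23314 = ((14 + 184 + 2576) + 21633) - 23314 = (2774 + 21633) - 23314 = 24407 - 23314 = 1093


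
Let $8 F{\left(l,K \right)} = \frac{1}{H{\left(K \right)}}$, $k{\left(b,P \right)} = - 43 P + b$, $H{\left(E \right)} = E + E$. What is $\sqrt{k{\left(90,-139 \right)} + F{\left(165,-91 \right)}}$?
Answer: $\frac{\sqrt{803853141}}{364} \approx 77.891$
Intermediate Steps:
$H{\left(E \right)} = 2 E$
$k{\left(b,P \right)} = b - 43 P$
$F{\left(l,K \right)} = \frac{1}{16 K}$ ($F{\left(l,K \right)} = \frac{1}{8 \cdot 2 K} = \frac{\frac{1}{2} \frac{1}{K}}{8} = \frac{1}{16 K}$)
$\sqrt{k{\left(90,-139 \right)} + F{\left(165,-91 \right)}} = \sqrt{\left(90 - -5977\right) + \frac{1}{16 \left(-91\right)}} = \sqrt{\left(90 + 5977\right) + \frac{1}{16} \left(- \frac{1}{91}\right)} = \sqrt{6067 - \frac{1}{1456}} = \sqrt{\frac{8833551}{1456}} = \frac{\sqrt{803853141}}{364}$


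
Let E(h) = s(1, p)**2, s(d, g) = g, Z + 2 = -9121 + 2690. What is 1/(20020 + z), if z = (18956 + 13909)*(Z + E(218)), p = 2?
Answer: -1/211269065 ≈ -4.7333e-9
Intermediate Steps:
Z = -6433 (Z = -2 + (-9121 + 2690) = -2 - 6431 = -6433)
E(h) = 4 (E(h) = 2**2 = 4)
z = -211289085 (z = (18956 + 13909)*(-6433 + 4) = 32865*(-6429) = -211289085)
1/(20020 + z) = 1/(20020 - 211289085) = 1/(-211269065) = -1/211269065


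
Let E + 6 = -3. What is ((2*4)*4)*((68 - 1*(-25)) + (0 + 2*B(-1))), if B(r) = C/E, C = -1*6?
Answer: 9056/3 ≈ 3018.7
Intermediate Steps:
E = -9 (E = -6 - 3 = -9)
C = -6
B(r) = 2/3 (B(r) = -6/(-9) = -6*(-1/9) = 2/3)
((2*4)*4)*((68 - 1*(-25)) + (0 + 2*B(-1))) = ((2*4)*4)*((68 - 1*(-25)) + (0 + 2*(2/3))) = (8*4)*((68 + 25) + (0 + 4/3)) = 32*(93 + 4/3) = 32*(283/3) = 9056/3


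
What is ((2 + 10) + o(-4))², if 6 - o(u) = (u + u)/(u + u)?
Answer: 289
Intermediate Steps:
o(u) = 5 (o(u) = 6 - (u + u)/(u + u) = 6 - 2*u/(2*u) = 6 - 2*u*1/(2*u) = 6 - 1*1 = 6 - 1 = 5)
((2 + 10) + o(-4))² = ((2 + 10) + 5)² = (12 + 5)² = 17² = 289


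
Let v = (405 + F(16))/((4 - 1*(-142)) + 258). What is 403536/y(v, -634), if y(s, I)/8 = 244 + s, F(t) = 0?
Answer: 20378568/98981 ≈ 205.88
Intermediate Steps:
v = 405/404 (v = (405 + 0)/((4 - 1*(-142)) + 258) = 405/((4 + 142) + 258) = 405/(146 + 258) = 405/404 ≈ 1.0025)
y(s, I) = 1952 + 8*s (y(s, I) = 8*(244 + s) = 1952 + 8*s)
403536/y(v, -634) = 403536/(1952 + 8*(405/404)) = 403536/(1952 + 810/101) = 403536/(197962/101) = 403536*(101/197962) = 20378568/98981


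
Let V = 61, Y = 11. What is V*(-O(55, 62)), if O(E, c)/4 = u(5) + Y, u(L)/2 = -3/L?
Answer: -11956/5 ≈ -2391.2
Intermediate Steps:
u(L) = -6/L (u(L) = 2*(-3/L) = -6/L)
O(E, c) = 196/5 (O(E, c) = 4*(-6/5 + 11) = 4*(49/5) = 196/5)
V*(-O(55, 62)) = 61*(-1*196/5) = 61*(-196/5) = -11956/5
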